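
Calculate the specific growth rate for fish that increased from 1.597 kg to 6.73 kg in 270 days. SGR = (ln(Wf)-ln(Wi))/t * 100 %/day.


ln(W_f) = ln(6.73) = 1.9065751
ln(W_i) = ln(1.597) = 0.46812687
ln(W_f) - ln(W_i) = 1.9065751 - 0.46812687 = 1.4384482
SGR = 1.4384482 / 270 * 100 = 0.532759 %/day

0.532759 %/day


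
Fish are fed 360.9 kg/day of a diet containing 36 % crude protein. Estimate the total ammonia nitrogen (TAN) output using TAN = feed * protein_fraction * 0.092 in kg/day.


Protein in feed = 360.9 * 36/100 = 129.924 kg/day
TAN = protein * 0.092 = 129.924 * 0.092 = 11.953008 kg/day

11.953008 kg/day


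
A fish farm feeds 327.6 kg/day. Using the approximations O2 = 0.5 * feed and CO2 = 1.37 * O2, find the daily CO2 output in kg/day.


O2 = 327.6 * 0.5 = 163.8
CO2 = 163.8 * 1.37 = 224.406

224.406 kg/day


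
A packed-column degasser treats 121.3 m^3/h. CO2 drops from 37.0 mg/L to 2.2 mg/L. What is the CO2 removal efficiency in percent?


CO2_out / CO2_in = 2.2 / 37.0 = 0.059459459
Fraction remaining = 0.059459459
efficiency = (1 - 0.059459459) * 100 = 94.0541 %

94.0541 %


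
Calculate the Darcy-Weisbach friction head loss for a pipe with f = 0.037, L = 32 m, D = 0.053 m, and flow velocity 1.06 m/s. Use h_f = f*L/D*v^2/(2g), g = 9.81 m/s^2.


v^2 = 1.06^2 = 1.1236 m^2/s^2
L/D = 32/0.053 = 603.77358
h_f = f*(L/D)*v^2/(2g) = 0.037 * 603.77358 * 1.1236 / 19.62 = 1.27935 m

1.27935 m


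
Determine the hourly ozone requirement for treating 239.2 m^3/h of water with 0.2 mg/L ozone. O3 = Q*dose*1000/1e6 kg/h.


O3 demand (mg/h) = Q * dose * 1000 = 239.2 * 0.2 * 1000 = 47840 mg/h
Convert mg to kg: 47840 / 1e6 = 0.04784 kg/h

0.04784 kg/h


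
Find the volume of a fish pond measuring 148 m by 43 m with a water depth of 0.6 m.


Base area = L * W = 148 * 43 = 6364 m^2
Volume = area * depth = 6364 * 0.6 = 3818.4 m^3

3818.4 m^3


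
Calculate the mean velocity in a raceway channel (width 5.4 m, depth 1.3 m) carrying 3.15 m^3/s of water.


Cross-sectional area = W * d = 5.4 * 1.3 = 7.02 m^2
Velocity = Q / A = 3.15 / 7.02 = 0.448718 m/s

0.448718 m/s


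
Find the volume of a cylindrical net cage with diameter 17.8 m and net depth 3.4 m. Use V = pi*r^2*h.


r = d/2 = 17.8/2 = 8.9 m
Base area = pi*r^2 = pi*8.9^2 = 248.84555 m^2
Volume = 248.84555 * 3.4 = 846.075 m^3

846.075 m^3


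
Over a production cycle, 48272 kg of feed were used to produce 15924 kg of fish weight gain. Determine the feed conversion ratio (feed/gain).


FCR = feed consumed / weight gained
FCR = 48272 kg / 15924 kg = 3.0314

3.0314


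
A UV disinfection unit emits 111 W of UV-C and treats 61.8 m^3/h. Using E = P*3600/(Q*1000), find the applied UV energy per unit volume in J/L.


Energy delivered per hour = 111 W * 3600 s = 399600 J/h
Volume treated per hour = 61.8 m^3/h * 1000 = 61800 L/h
dose = 399600 / 61800 = 6.46602 J/L

6.46602 J/L


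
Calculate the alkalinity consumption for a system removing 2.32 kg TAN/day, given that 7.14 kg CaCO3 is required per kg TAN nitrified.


Alkalinity factor: 7.14 kg CaCO3 consumed per kg TAN nitrified
alk = 2.32 kg TAN * 7.14 = 16.5648 kg CaCO3/day

16.5648 kg CaCO3/day


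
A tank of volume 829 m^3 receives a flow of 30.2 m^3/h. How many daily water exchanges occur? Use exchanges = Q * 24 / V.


Daily flow volume = 30.2 m^3/h * 24 h = 724.8 m^3/day
Exchanges = daily flow / tank volume = 724.8 / 829 = 0.874306 exchanges/day

0.874306 exchanges/day


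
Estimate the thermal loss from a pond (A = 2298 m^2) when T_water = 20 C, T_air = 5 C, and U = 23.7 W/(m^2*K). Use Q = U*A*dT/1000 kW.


Temperature difference dT = 20 - 5 = 15 K
Heat loss (W) = U * A * dT = 23.7 * 2298 * 15 = 816939 W
Convert to kW: 816939 / 1000 = 816.939 kW

816.939 kW


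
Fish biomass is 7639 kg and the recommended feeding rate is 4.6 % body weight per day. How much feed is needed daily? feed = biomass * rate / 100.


Feeding rate fraction = 4.6% / 100 = 0.046
Daily feed = 7639 kg * 0.046 = 351.394 kg/day

351.394 kg/day


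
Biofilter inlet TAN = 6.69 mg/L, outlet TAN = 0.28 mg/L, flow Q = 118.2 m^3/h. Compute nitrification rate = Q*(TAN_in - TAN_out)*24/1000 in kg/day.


Concentration drop: TAN_in - TAN_out = 6.69 - 0.28 = 6.41 mg/L
Hourly TAN removed = Q * dTAN = 118.2 m^3/h * 6.41 mg/L = 757.662 g/h  (m^3/h * mg/L = g/h)
Daily TAN removed = 757.662 * 24 = 18183.888 g/day
Convert to kg/day: 18183.888 / 1000 = 18.183888 kg/day

18.183888 kg/day


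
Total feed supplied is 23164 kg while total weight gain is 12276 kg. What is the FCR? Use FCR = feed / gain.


FCR = feed consumed / weight gained
FCR = 23164 kg / 12276 kg = 1.88693

1.88693


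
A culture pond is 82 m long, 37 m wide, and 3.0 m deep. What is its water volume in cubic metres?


Base area = L * W = 82 * 37 = 3034 m^2
Volume = area * depth = 3034 * 3.0 = 9102 m^3

9102 m^3


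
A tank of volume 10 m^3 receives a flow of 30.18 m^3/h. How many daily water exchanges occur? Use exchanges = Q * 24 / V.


Daily flow volume = 30.18 m^3/h * 24 h = 724.32 m^3/day
Exchanges = daily flow / tank volume = 724.32 / 10 = 72.432 exchanges/day

72.432 exchanges/day


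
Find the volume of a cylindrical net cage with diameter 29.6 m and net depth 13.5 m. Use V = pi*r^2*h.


r = d/2 = 29.6/2 = 14.8 m
Base area = pi*r^2 = pi*14.8^2 = 688.13445 m^2
Volume = 688.13445 * 13.5 = 9289.82 m^3

9289.82 m^3


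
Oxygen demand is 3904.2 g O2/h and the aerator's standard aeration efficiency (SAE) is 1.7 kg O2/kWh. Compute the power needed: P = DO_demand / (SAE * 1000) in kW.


SAE in g O2/kWh = 1.7 * 1000 = 1700 g/kWh
P = DO_demand / SAE_g = 3904.2 / 1700 = 2.29659 kW

2.29659 kW


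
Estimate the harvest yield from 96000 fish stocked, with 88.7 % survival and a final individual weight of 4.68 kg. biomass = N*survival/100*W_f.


Survivors = 96000 * 88.7/100 = 85152 fish
Harvest biomass = survivors * W_f = 85152 * 4.68 = 398511.36 kg

398511.36 kg


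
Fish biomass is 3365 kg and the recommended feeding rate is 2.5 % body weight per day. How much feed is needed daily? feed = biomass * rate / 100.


Feeding rate fraction = 2.5% / 100 = 0.025
Daily feed = 3365 kg * 0.025 = 84.125 kg/day

84.125 kg/day


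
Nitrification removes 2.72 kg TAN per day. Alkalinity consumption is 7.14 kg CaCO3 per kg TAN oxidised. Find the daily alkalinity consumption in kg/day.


Alkalinity factor: 7.14 kg CaCO3 consumed per kg TAN nitrified
alk = 2.72 kg TAN * 7.14 = 19.4208 kg CaCO3/day

19.4208 kg CaCO3/day


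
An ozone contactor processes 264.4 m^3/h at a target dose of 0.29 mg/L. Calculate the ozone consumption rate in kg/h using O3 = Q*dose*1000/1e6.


O3 demand (mg/h) = Q * dose * 1000 = 264.4 * 0.29 * 1000 = 76676 mg/h
Convert mg to kg: 76676 / 1e6 = 0.076676 kg/h

0.076676 kg/h


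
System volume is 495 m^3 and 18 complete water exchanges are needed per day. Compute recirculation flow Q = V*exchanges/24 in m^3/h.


Daily recirculation volume = 495 m^3 * 18 = 8910 m^3/day
Flow rate Q = daily volume / 24 h = 8910 / 24 = 371.25 m^3/h

371.25 m^3/h


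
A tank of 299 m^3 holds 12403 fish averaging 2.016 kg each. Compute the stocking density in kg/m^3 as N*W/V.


Total biomass = 12403 fish * 2.016 kg = 25004.448 kg
Density = total biomass / volume = 25004.448 / 299 = 83.6269 kg/m^3

83.6269 kg/m^3


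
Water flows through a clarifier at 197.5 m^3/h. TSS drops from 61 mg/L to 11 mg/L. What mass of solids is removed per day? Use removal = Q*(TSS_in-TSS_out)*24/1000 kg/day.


Concentration drop: TSS_in - TSS_out = 61 - 11 = 50 mg/L
Hourly solids removed = Q * dTSS = 197.5 m^3/h * 50 mg/L = 9875 g/h  (m^3/h * mg/L = g/h)
Daily solids removed = 9875 * 24 = 237000 g/day
Convert g to kg: 237000 / 1000 = 237 kg/day

237 kg/day


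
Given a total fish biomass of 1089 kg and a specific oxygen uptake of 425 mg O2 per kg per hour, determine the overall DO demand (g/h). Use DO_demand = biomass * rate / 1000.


Total O2 consumption (mg/h) = 1089 kg * 425 mg/(kg*h) = 462825 mg/h
Convert to g/h: 462825 / 1000 = 462.825 g/h

462.825 g/h


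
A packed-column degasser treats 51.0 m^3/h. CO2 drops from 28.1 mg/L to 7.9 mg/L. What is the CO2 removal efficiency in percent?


CO2_out / CO2_in = 7.9 / 28.1 = 0.28113879
Fraction remaining = 0.28113879
efficiency = (1 - 0.28113879) * 100 = 71.8861 %

71.8861 %


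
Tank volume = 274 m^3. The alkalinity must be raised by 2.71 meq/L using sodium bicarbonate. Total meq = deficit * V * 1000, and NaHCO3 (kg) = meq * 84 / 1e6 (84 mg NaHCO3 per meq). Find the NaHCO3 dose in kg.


Tank volume in L = 274 m^3 * 1000 = 274000 L
Total meq required = 2.71 meq/L * 274000 L = 742540 meq
NaHCO3 mass = 742540 meq * 84 mg/meq / 1e6 = 62.3734 kg

62.3734 kg


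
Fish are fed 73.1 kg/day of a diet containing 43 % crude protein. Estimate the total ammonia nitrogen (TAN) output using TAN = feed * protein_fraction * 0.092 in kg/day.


Protein in feed = 73.1 * 43/100 = 31.433 kg/day
TAN = protein * 0.092 = 31.433 * 0.092 = 2.891836 kg/day

2.891836 kg/day


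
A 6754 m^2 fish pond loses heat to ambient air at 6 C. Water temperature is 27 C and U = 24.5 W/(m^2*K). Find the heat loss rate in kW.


Temperature difference dT = 27 - 6 = 21 K
Heat loss (W) = U * A * dT = 24.5 * 6754 * 21 = 3474933 W
Convert to kW: 3474933 / 1000 = 3474.933 kW

3474.933 kW


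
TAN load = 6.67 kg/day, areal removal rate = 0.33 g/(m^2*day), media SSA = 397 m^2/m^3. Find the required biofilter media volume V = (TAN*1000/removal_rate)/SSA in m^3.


A = 6.67*1000 / 0.33 = 20212.121 m^2
V = 20212.121 / 397 = 50.9121

50.9121 m^3


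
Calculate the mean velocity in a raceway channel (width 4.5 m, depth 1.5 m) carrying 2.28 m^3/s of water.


Cross-sectional area = W * d = 4.5 * 1.5 = 6.75 m^2
Velocity = Q / A = 2.28 / 6.75 = 0.337778 m/s

0.337778 m/s


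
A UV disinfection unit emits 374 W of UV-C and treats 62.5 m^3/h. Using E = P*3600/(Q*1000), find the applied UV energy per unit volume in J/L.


Energy delivered per hour = 374 W * 3600 s = 1346400 J/h
Volume treated per hour = 62.5 m^3/h * 1000 = 62500 L/h
dose = 1346400 / 62500 = 21.5424 J/L

21.5424 J/L


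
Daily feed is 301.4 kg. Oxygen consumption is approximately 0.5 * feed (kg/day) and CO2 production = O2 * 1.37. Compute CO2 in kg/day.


O2 = 301.4 * 0.5 = 150.7
CO2 = 150.7 * 1.37 = 206.459

206.459 kg/day


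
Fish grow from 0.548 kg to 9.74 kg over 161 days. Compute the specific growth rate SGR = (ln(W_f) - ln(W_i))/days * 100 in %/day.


ln(W_f) = ln(9.74) = 2.2762411
ln(W_i) = ln(0.548) = -0.60147999
ln(W_f) - ln(W_i) = 2.2762411 - -0.60147999 = 2.8777211
SGR = 2.8777211 / 161 * 100 = 1.7874 %/day

1.7874 %/day


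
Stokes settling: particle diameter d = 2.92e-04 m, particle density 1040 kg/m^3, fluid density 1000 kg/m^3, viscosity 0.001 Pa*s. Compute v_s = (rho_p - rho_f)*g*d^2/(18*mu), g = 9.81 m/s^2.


Density difference: rho_p - rho_f = 1040 - 1000 = 40 kg/m^3
d^2 = (2.92e-04)^2 = 8.5264e-08 m^2
Numerator = (rho_p - rho_f) * g * d^2 = 40 * 9.81 * 8.5264e-08 = 3.3457594e-05
Denominator = 18 * mu = 18 * 0.001 = 0.018
v_s = 3.3457594e-05 / 0.018 = 0.00185876 m/s
Check: Re = rho_f * v_s * d / mu = 1000 * 0.00185876 * 2.92e-04 / 0.001 = 0.543 < 1, so Stokes' law applies.

0.00185876 m/s


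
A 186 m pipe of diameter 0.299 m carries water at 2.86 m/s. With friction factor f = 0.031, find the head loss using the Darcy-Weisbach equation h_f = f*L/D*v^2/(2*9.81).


v^2 = 2.86^2 = 8.1796 m^2/s^2
L/D = 186/0.299 = 622.07358
h_f = f*(L/D)*v^2/(2g) = 0.031 * 622.07358 * 8.1796 / 19.62 = 8.03964 m

8.03964 m


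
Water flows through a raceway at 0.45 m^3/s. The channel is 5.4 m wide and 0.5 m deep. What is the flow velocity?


Cross-sectional area = W * d = 5.4 * 0.5 = 2.7 m^2
Velocity = Q / A = 0.45 / 2.7 = 0.166667 m/s

0.166667 m/s


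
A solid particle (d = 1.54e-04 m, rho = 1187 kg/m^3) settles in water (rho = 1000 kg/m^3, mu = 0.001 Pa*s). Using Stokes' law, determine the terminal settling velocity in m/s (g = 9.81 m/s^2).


Density difference: rho_p - rho_f = 1187 - 1000 = 187 kg/m^3
d^2 = (1.54e-04)^2 = 2.3716e-08 m^2
Numerator = (rho_p - rho_f) * g * d^2 = 187 * 9.81 * 2.3716e-08 = 4.3506291e-05
Denominator = 18 * mu = 18 * 0.001 = 0.018
v_s = 4.3506291e-05 / 0.018 = 0.00241702 m/s
Check: Re = rho_f * v_s * d / mu = 1000 * 0.00241702 * 1.54e-04 / 0.001 = 0.372 < 1, so Stokes' law applies.

0.00241702 m/s


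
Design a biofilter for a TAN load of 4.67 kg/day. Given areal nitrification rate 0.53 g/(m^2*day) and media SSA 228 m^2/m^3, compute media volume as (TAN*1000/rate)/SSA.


A = 4.67*1000 / 0.53 = 8811.3208 m^2
V = 8811.3208 / 228 = 38.6461

38.6461 m^3


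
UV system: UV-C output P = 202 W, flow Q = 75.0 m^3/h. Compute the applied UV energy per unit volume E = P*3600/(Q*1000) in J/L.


Energy delivered per hour = 202 W * 3600 s = 727200 J/h
Volume treated per hour = 75.0 m^3/h * 1000 = 75000 L/h
dose = 727200 / 75000 = 9.696 J/L

9.696 J/L


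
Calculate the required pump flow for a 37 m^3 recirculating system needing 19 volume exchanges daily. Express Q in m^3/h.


Daily recirculation volume = 37 m^3 * 19 = 703 m^3/day
Flow rate Q = daily volume / 24 h = 703 / 24 = 29.2917 m^3/h

29.2917 m^3/h


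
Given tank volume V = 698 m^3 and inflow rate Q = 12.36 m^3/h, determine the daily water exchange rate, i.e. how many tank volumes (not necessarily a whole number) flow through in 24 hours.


Daily flow volume = 12.36 m^3/h * 24 h = 296.64 m^3/day
Exchanges = daily flow / tank volume = 296.64 / 698 = 0.424986 exchanges/day

0.424986 exchanges/day


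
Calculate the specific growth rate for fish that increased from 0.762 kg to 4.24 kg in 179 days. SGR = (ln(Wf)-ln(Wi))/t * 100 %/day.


ln(W_f) = ln(4.24) = 1.4445633
ln(W_i) = ln(0.762) = -0.27180872
ln(W_f) - ln(W_i) = 1.4445633 - -0.27180872 = 1.716372
SGR = 1.716372 / 179 * 100 = 0.958867 %/day

0.958867 %/day


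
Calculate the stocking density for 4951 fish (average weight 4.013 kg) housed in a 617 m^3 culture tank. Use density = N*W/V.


Total biomass = 4951 fish * 4.013 kg = 19868.363 kg
Density = total biomass / volume = 19868.363 / 617 = 32.2016 kg/m^3

32.2016 kg/m^3


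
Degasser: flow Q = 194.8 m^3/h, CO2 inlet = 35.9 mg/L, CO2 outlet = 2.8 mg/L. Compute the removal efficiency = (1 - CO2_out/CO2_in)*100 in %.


CO2_out / CO2_in = 2.8 / 35.9 = 0.077994429
Fraction remaining = 0.077994429
efficiency = (1 - 0.077994429) * 100 = 92.2006 %

92.2006 %


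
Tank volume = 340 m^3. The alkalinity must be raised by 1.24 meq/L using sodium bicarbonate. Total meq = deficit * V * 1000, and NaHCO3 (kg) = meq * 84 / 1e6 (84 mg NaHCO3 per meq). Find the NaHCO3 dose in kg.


Tank volume in L = 340 m^3 * 1000 = 340000 L
Total meq required = 1.24 meq/L * 340000 L = 421600 meq
NaHCO3 mass = 421600 meq * 84 mg/meq / 1e6 = 35.4144 kg

35.4144 kg


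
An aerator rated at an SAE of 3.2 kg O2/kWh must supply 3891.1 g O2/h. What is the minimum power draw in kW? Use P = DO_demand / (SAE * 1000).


SAE in g O2/kWh = 3.2 * 1000 = 3200 g/kWh
P = DO_demand / SAE_g = 3891.1 / 3200 = 1.21597 kW

1.21597 kW


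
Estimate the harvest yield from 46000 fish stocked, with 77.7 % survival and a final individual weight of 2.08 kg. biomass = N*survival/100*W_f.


Survivors = 46000 * 77.7/100 = 35742 fish
Harvest biomass = survivors * W_f = 35742 * 2.08 = 74343.36 kg

74343.36 kg


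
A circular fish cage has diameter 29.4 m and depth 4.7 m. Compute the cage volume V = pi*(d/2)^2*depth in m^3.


r = d/2 = 29.4/2 = 14.7 m
Base area = pi*r^2 = pi*14.7^2 = 678.86676 m^2
Volume = 678.86676 * 4.7 = 3190.67 m^3

3190.67 m^3


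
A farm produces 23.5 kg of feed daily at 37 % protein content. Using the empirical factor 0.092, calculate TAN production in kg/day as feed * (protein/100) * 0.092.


Protein in feed = 23.5 * 37/100 = 8.695 kg/day
TAN = protein * 0.092 = 8.695 * 0.092 = 0.79994 kg/day

0.79994 kg/day


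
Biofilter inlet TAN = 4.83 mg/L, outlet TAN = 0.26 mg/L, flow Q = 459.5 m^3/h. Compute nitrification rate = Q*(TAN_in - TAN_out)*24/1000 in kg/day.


Concentration drop: TAN_in - TAN_out = 4.83 - 0.26 = 4.57 mg/L
Hourly TAN removed = Q * dTAN = 459.5 m^3/h * 4.57 mg/L = 2099.915 g/h  (m^3/h * mg/L = g/h)
Daily TAN removed = 2099.915 * 24 = 50397.96 g/day
Convert to kg/day: 50397.96 / 1000 = 50.39796 kg/day

50.39796 kg/day


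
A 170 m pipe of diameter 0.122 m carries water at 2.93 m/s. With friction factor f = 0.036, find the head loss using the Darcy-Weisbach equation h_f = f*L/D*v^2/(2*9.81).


v^2 = 2.93^2 = 8.5849 m^2/s^2
L/D = 170/0.122 = 1393.4426
h_f = f*(L/D)*v^2/(2g) = 0.036 * 1393.4426 * 8.5849 / 19.62 = 21.9497 m

21.9497 m


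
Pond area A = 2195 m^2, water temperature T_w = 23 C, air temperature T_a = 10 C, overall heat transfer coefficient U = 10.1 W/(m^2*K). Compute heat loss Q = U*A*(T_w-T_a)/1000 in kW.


Temperature difference dT = 23 - 10 = 13 K
Heat loss (W) = U * A * dT = 10.1 * 2195 * 13 = 288203.5 W
Convert to kW: 288203.5 / 1000 = 288.2035 kW

288.2035 kW


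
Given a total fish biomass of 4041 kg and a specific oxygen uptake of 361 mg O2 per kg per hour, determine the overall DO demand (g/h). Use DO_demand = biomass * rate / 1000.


Total O2 consumption (mg/h) = 4041 kg * 361 mg/(kg*h) = 1458801 mg/h
Convert to g/h: 1458801 / 1000 = 1458.801 g/h

1458.801 g/h


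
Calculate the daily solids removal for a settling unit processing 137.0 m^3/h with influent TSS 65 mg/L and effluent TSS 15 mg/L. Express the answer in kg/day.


Concentration drop: TSS_in - TSS_out = 65 - 15 = 50 mg/L
Hourly solids removed = Q * dTSS = 137.0 m^3/h * 50 mg/L = 6850 g/h  (m^3/h * mg/L = g/h)
Daily solids removed = 6850 * 24 = 164400 g/day
Convert g to kg: 164400 / 1000 = 164.4 kg/day

164.4 kg/day


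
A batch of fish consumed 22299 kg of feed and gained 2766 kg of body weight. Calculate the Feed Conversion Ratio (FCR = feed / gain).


FCR = feed consumed / weight gained
FCR = 22299 kg / 2766 kg = 8.06182

8.06182


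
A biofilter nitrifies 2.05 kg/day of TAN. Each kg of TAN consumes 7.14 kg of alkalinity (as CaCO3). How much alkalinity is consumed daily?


Alkalinity factor: 7.14 kg CaCO3 consumed per kg TAN nitrified
alk = 2.05 kg TAN * 7.14 = 14.637 kg CaCO3/day

14.637 kg CaCO3/day


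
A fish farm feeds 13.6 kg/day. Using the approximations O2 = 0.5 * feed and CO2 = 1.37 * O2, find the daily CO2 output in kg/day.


O2 = 13.6 * 0.5 = 6.8
CO2 = 6.8 * 1.37 = 9.316

9.316 kg/day


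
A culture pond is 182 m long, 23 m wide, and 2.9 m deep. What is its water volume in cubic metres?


Base area = L * W = 182 * 23 = 4186 m^2
Volume = area * depth = 4186 * 2.9 = 12139.4 m^3

12139.4 m^3


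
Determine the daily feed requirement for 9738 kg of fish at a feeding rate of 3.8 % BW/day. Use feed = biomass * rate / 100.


Feeding rate fraction = 3.8% / 100 = 0.038
Daily feed = 9738 kg * 0.038 = 370.044 kg/day

370.044 kg/day


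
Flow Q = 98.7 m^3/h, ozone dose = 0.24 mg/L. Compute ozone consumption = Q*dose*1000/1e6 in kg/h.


O3 demand (mg/h) = Q * dose * 1000 = 98.7 * 0.24 * 1000 = 23688 mg/h
Convert mg to kg: 23688 / 1e6 = 0.023688 kg/h

0.023688 kg/h


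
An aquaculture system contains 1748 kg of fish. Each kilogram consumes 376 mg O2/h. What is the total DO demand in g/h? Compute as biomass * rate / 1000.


Total O2 consumption (mg/h) = 1748 kg * 376 mg/(kg*h) = 657248 mg/h
Convert to g/h: 657248 / 1000 = 657.248 g/h

657.248 g/h


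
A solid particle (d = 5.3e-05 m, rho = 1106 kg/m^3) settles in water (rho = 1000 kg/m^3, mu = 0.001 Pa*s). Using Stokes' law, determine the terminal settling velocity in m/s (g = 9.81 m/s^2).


Density difference: rho_p - rho_f = 1106 - 1000 = 106 kg/m^3
d^2 = (5.3e-05)^2 = 2.809e-09 m^2
Numerator = (rho_p - rho_f) * g * d^2 = 106 * 9.81 * 2.809e-09 = 2.9209667e-06
Denominator = 18 * mu = 18 * 0.001 = 0.018
v_s = 2.9209667e-06 / 0.018 = 1.62276e-04 m/s
Check: Re = rho_f * v_s * d / mu = 1000 * 1.62276e-04 * 5.3e-05 / 0.001 = 0.0086 < 1, so Stokes' law applies.

1.62276e-04 m/s


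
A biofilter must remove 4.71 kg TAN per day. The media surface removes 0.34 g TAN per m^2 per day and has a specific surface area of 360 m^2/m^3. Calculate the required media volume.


A = 4.71*1000 / 0.34 = 13852.941 m^2
V = 13852.941 / 360 = 38.4804

38.4804 m^3


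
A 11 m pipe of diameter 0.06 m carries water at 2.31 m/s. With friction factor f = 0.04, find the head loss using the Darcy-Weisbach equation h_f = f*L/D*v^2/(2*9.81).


v^2 = 2.31^2 = 5.3361 m^2/s^2
L/D = 11/0.06 = 183.33333
h_f = f*(L/D)*v^2/(2g) = 0.04 * 183.33333 * 5.3361 / 19.62 = 1.99446 m

1.99446 m


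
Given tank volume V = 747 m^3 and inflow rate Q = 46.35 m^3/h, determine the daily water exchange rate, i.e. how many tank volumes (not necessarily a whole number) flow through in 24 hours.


Daily flow volume = 46.35 m^3/h * 24 h = 1112.4 m^3/day
Exchanges = daily flow / tank volume = 1112.4 / 747 = 1.48916 exchanges/day

1.48916 exchanges/day


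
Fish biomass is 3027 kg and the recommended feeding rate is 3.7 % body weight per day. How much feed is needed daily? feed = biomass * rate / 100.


Feeding rate fraction = 3.7% / 100 = 0.037
Daily feed = 3027 kg * 0.037 = 111.999 kg/day

111.999 kg/day


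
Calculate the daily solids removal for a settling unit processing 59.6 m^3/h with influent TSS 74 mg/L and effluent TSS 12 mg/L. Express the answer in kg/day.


Concentration drop: TSS_in - TSS_out = 74 - 12 = 62 mg/L
Hourly solids removed = Q * dTSS = 59.6 m^3/h * 62 mg/L = 3695.2 g/h  (m^3/h * mg/L = g/h)
Daily solids removed = 3695.2 * 24 = 88684.8 g/day
Convert g to kg: 88684.8 / 1000 = 88.6848 kg/day

88.6848 kg/day


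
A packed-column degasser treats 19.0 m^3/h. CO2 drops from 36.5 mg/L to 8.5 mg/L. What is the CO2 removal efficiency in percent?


CO2_out / CO2_in = 8.5 / 36.5 = 0.23287671
Fraction remaining = 0.23287671
efficiency = (1 - 0.23287671) * 100 = 76.7123 %

76.7123 %


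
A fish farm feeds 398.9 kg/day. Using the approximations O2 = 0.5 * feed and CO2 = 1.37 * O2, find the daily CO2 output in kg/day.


O2 = 398.9 * 0.5 = 199.45
CO2 = 199.45 * 1.37 = 273.2465

273.2465 kg/day


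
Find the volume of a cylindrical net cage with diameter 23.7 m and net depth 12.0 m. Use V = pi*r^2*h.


r = d/2 = 23.7/2 = 11.85 m
Base area = pi*r^2 = pi*11.85^2 = 441.15029 m^2
Volume = 441.15029 * 12.0 = 5293.8 m^3

5293.8 m^3


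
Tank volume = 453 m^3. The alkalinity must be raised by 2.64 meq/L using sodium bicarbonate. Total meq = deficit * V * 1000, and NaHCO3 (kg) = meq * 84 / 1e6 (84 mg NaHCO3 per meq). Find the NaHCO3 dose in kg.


Tank volume in L = 453 m^3 * 1000 = 453000 L
Total meq required = 2.64 meq/L * 453000 L = 1195920 meq
NaHCO3 mass = 1195920 meq * 84 mg/meq / 1e6 = 100.457 kg

100.457 kg


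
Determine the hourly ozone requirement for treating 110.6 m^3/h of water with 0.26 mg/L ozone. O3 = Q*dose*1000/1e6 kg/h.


O3 demand (mg/h) = Q * dose * 1000 = 110.6 * 0.26 * 1000 = 28756 mg/h
Convert mg to kg: 28756 / 1e6 = 0.028756 kg/h

0.028756 kg/h


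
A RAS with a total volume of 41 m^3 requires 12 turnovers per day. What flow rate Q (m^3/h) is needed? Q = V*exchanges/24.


Daily recirculation volume = 41 m^3 * 12 = 492 m^3/day
Flow rate Q = daily volume / 24 h = 492 / 24 = 20.5 m^3/h

20.5 m^3/h


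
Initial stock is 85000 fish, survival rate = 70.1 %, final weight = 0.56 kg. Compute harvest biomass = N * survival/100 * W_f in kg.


Survivors = 85000 * 70.1/100 = 59585 fish
Harvest biomass = survivors * W_f = 59585 * 0.56 = 33367.6 kg

33367.6 kg


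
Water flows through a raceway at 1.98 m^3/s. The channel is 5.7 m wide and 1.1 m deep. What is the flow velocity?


Cross-sectional area = W * d = 5.7 * 1.1 = 6.27 m^2
Velocity = Q / A = 1.98 / 6.27 = 0.315789 m/s

0.315789 m/s


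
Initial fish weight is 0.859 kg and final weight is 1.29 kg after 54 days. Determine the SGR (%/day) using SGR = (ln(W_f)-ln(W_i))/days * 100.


ln(W_f) = ln(1.29) = 0.25464222
ln(W_i) = ln(0.859) = -0.15198636
ln(W_f) - ln(W_i) = 0.25464222 - -0.15198636 = 0.40662858
SGR = 0.40662858 / 54 * 100 = 0.753016 %/day

0.753016 %/day


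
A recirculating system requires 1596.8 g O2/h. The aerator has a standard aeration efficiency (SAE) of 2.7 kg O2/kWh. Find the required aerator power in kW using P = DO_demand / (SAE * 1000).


SAE in g O2/kWh = 2.7 * 1000 = 2700 g/kWh
P = DO_demand / SAE_g = 1596.8 / 2700 = 0.591407 kW

0.591407 kW


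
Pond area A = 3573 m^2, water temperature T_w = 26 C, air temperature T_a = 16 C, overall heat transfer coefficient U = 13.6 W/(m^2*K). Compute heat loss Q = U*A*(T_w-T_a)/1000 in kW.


Temperature difference dT = 26 - 16 = 10 K
Heat loss (W) = U * A * dT = 13.6 * 3573 * 10 = 485928 W
Convert to kW: 485928 / 1000 = 485.928 kW

485.928 kW


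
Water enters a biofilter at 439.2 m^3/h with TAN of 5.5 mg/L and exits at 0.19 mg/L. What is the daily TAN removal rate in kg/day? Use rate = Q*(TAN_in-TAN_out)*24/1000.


Concentration drop: TAN_in - TAN_out = 5.5 - 0.19 = 5.31 mg/L
Hourly TAN removed = Q * dTAN = 439.2 m^3/h * 5.31 mg/L = 2332.152 g/h  (m^3/h * mg/L = g/h)
Daily TAN removed = 2332.152 * 24 = 55971.648 g/day
Convert to kg/day: 55971.648 / 1000 = 55.971648 kg/day

55.971648 kg/day


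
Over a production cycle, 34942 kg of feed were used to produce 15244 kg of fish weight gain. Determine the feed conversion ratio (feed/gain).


FCR = feed consumed / weight gained
FCR = 34942 kg / 15244 kg = 2.29218

2.29218


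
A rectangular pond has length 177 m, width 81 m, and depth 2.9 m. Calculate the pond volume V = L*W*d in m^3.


Base area = L * W = 177 * 81 = 14337 m^2
Volume = area * depth = 14337 * 2.9 = 41577.3 m^3

41577.3 m^3


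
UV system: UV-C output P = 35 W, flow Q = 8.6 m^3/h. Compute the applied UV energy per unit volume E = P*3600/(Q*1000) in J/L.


Energy delivered per hour = 35 W * 3600 s = 126000 J/h
Volume treated per hour = 8.6 m^3/h * 1000 = 8600 L/h
dose = 126000 / 8600 = 14.6512 J/L

14.6512 J/L


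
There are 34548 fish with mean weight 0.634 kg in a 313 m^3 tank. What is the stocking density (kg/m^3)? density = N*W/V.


Total biomass = 34548 fish * 0.634 kg = 21903.432 kg
Density = total biomass / volume = 21903.432 / 313 = 69.979 kg/m^3

69.979 kg/m^3


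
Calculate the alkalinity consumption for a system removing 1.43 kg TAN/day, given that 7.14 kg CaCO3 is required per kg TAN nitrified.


Alkalinity factor: 7.14 kg CaCO3 consumed per kg TAN nitrified
alk = 1.43 kg TAN * 7.14 = 10.2102 kg CaCO3/day

10.2102 kg CaCO3/day


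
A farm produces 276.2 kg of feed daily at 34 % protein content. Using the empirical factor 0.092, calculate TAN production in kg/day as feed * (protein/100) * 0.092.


Protein in feed = 276.2 * 34/100 = 93.908 kg/day
TAN = protein * 0.092 = 93.908 * 0.092 = 8.639536 kg/day

8.639536 kg/day


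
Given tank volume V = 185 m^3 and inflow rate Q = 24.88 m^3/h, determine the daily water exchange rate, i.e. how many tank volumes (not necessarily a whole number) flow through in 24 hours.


Daily flow volume = 24.88 m^3/h * 24 h = 597.12 m^3/day
Exchanges = daily flow / tank volume = 597.12 / 185 = 3.22768 exchanges/day

3.22768 exchanges/day


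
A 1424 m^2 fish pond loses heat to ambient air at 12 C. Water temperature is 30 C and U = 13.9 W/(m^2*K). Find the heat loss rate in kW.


Temperature difference dT = 30 - 12 = 18 K
Heat loss (W) = U * A * dT = 13.9 * 1424 * 18 = 356284.8 W
Convert to kW: 356284.8 / 1000 = 356.2848 kW

356.2848 kW


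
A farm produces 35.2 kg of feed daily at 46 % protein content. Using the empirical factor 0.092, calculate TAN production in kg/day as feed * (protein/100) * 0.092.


Protein in feed = 35.2 * 46/100 = 16.192 kg/day
TAN = protein * 0.092 = 16.192 * 0.092 = 1.489664 kg/day

1.489664 kg/day


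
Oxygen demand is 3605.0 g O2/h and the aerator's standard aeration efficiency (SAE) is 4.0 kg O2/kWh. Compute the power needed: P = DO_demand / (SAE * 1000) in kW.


SAE in g O2/kWh = 4.0 * 1000 = 4000 g/kWh
P = DO_demand / SAE_g = 3605.0 / 4000 = 0.90125 kW

0.90125 kW


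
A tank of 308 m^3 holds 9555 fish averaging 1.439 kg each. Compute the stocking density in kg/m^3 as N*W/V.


Total biomass = 9555 fish * 1.439 kg = 13749.645 kg
Density = total biomass / volume = 13749.645 / 308 = 44.6417 kg/m^3

44.6417 kg/m^3


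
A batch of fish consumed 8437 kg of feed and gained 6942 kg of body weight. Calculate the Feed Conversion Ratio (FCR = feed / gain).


FCR = feed consumed / weight gained
FCR = 8437 kg / 6942 kg = 1.21536

1.21536


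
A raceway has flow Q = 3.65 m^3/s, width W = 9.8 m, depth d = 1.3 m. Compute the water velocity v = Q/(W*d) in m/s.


Cross-sectional area = W * d = 9.8 * 1.3 = 12.74 m^2
Velocity = Q / A = 3.65 / 12.74 = 0.286499 m/s

0.286499 m/s


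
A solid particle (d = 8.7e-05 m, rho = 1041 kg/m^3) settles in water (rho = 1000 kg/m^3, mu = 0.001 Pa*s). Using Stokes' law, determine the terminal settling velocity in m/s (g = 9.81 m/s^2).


Density difference: rho_p - rho_f = 1041 - 1000 = 41 kg/m^3
d^2 = (8.7e-05)^2 = 7.569e-09 m^2
Numerator = (rho_p - rho_f) * g * d^2 = 41 * 9.81 * 7.569e-09 = 3.0443275e-06
Denominator = 18 * mu = 18 * 0.001 = 0.018
v_s = 3.0443275e-06 / 0.018 = 1.69129e-04 m/s
Check: Re = rho_f * v_s * d / mu = 1000 * 1.69129e-04 * 8.7e-05 / 0.001 = 0.0147 < 1, so Stokes' law applies.

1.69129e-04 m/s


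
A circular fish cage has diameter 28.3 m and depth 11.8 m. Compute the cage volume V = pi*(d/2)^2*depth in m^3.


r = d/2 = 28.3/2 = 14.15 m
Base area = pi*r^2 = pi*14.15^2 = 629.01754 m^2
Volume = 629.01754 * 11.8 = 7422.41 m^3

7422.41 m^3


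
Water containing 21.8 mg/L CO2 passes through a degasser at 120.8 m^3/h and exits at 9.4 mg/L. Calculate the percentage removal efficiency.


CO2_out / CO2_in = 9.4 / 21.8 = 0.43119266
Fraction remaining = 0.43119266
efficiency = (1 - 0.43119266) * 100 = 56.8807 %

56.8807 %


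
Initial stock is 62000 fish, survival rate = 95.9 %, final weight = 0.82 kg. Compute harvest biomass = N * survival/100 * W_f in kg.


Survivors = 62000 * 95.9/100 = 59458 fish
Harvest biomass = survivors * W_f = 59458 * 0.82 = 48755.56 kg

48755.56 kg


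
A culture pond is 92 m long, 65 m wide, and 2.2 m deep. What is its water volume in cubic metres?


Base area = L * W = 92 * 65 = 5980 m^2
Volume = area * depth = 5980 * 2.2 = 13156 m^3

13156 m^3


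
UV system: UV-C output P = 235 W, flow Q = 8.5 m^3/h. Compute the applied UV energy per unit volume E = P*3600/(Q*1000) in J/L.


Energy delivered per hour = 235 W * 3600 s = 846000 J/h
Volume treated per hour = 8.5 m^3/h * 1000 = 8500 L/h
dose = 846000 / 8500 = 99.5294 J/L

99.5294 J/L


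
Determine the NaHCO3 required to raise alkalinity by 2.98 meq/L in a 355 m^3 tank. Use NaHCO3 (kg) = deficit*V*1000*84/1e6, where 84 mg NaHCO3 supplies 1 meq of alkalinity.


Tank volume in L = 355 m^3 * 1000 = 355000 L
Total meq required = 2.98 meq/L * 355000 L = 1057900 meq
NaHCO3 mass = 1057900 meq * 84 mg/meq / 1e6 = 88.8636 kg

88.8636 kg


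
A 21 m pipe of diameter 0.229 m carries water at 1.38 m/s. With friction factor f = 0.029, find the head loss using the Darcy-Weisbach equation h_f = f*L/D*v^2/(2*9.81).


v^2 = 1.38^2 = 1.9044 m^2/s^2
L/D = 21/0.229 = 91.703057
h_f = f*(L/D)*v^2/(2g) = 0.029 * 91.703057 * 1.9044 / 19.62 = 0.258131 m

0.258131 m


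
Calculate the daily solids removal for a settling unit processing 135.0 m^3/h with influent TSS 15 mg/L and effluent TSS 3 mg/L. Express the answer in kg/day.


Concentration drop: TSS_in - TSS_out = 15 - 3 = 12 mg/L
Hourly solids removed = Q * dTSS = 135.0 m^3/h * 12 mg/L = 1620 g/h  (m^3/h * mg/L = g/h)
Daily solids removed = 1620 * 24 = 38880 g/day
Convert g to kg: 38880 / 1000 = 38.88 kg/day

38.88 kg/day


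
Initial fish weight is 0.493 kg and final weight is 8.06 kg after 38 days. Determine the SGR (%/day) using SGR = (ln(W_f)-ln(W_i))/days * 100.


ln(W_f) = ln(8.06) = 2.0869136
ln(W_i) = ln(0.493) = -0.7072461
ln(W_f) - ln(W_i) = 2.0869136 - -0.7072461 = 2.7941597
SGR = 2.7941597 / 38 * 100 = 7.35305 %/day

7.35305 %/day


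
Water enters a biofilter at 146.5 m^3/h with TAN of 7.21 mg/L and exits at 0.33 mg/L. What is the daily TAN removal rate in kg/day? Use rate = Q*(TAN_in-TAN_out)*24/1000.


Concentration drop: TAN_in - TAN_out = 7.21 - 0.33 = 6.88 mg/L
Hourly TAN removed = Q * dTAN = 146.5 m^3/h * 6.88 mg/L = 1007.92 g/h  (m^3/h * mg/L = g/h)
Daily TAN removed = 1007.92 * 24 = 24190.08 g/day
Convert to kg/day: 24190.08 / 1000 = 24.19008 kg/day

24.19008 kg/day


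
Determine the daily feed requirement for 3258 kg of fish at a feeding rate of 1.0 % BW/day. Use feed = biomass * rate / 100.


Feeding rate fraction = 1.0% / 100 = 0.01
Daily feed = 3258 kg * 0.01 = 32.58 kg/day

32.58 kg/day


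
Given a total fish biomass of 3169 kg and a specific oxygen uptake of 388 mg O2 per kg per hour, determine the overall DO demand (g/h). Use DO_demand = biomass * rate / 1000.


Total O2 consumption (mg/h) = 3169 kg * 388 mg/(kg*h) = 1229572 mg/h
Convert to g/h: 1229572 / 1000 = 1229.572 g/h

1229.572 g/h


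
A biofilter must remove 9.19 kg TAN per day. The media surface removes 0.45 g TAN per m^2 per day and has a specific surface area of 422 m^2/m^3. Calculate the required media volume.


A = 9.19*1000 / 0.45 = 20422.222 m^2
V = 20422.222 / 422 = 48.3939

48.3939 m^3


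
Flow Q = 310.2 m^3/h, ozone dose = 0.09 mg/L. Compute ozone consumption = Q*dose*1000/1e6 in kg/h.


O3 demand (mg/h) = Q * dose * 1000 = 310.2 * 0.09 * 1000 = 27918 mg/h
Convert mg to kg: 27918 / 1e6 = 0.027918 kg/h

0.027918 kg/h


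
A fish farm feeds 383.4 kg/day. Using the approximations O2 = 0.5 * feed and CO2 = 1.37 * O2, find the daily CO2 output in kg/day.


O2 = 383.4 * 0.5 = 191.7
CO2 = 191.7 * 1.37 = 262.629

262.629 kg/day


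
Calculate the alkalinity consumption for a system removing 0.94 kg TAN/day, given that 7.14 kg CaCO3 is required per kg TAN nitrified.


Alkalinity factor: 7.14 kg CaCO3 consumed per kg TAN nitrified
alk = 0.94 kg TAN * 7.14 = 6.7116 kg CaCO3/day

6.7116 kg CaCO3/day


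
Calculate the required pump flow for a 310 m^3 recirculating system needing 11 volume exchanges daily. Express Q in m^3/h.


Daily recirculation volume = 310 m^3 * 11 = 3410 m^3/day
Flow rate Q = daily volume / 24 h = 3410 / 24 = 142.083 m^3/h

142.083 m^3/h


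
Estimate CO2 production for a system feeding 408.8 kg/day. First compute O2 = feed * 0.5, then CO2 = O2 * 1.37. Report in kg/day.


O2 = 408.8 * 0.5 = 204.4
CO2 = 204.4 * 1.37 = 280.028

280.028 kg/day


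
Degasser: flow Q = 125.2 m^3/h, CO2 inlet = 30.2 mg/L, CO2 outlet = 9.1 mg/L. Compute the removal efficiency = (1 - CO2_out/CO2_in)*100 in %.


CO2_out / CO2_in = 9.1 / 30.2 = 0.3013245
Fraction remaining = 0.3013245
efficiency = (1 - 0.3013245) * 100 = 69.8675 %

69.8675 %


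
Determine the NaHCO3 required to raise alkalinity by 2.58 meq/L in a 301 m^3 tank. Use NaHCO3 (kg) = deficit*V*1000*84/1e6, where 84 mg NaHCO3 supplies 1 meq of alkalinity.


Tank volume in L = 301 m^3 * 1000 = 301000 L
Total meq required = 2.58 meq/L * 301000 L = 776580 meq
NaHCO3 mass = 776580 meq * 84 mg/meq / 1e6 = 65.2327 kg

65.2327 kg


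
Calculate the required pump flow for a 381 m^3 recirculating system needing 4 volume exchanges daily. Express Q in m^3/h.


Daily recirculation volume = 381 m^3 * 4 = 1524 m^3/day
Flow rate Q = daily volume / 24 h = 1524 / 24 = 63.5 m^3/h

63.5 m^3/h


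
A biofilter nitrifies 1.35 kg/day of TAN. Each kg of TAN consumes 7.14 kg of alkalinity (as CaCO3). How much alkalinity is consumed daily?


Alkalinity factor: 7.14 kg CaCO3 consumed per kg TAN nitrified
alk = 1.35 kg TAN * 7.14 = 9.639 kg CaCO3/day

9.639 kg CaCO3/day


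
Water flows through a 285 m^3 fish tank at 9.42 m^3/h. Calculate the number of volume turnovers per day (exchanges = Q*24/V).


Daily flow volume = 9.42 m^3/h * 24 h = 226.08 m^3/day
Exchanges = daily flow / tank volume = 226.08 / 285 = 0.793263 exchanges/day

0.793263 exchanges/day


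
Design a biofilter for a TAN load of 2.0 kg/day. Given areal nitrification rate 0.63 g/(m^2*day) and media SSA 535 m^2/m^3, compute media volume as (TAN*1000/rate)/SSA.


A = 2.0*1000 / 0.63 = 3174.6032 m^2
V = 3174.6032 / 535 = 5.93384

5.93384 m^3


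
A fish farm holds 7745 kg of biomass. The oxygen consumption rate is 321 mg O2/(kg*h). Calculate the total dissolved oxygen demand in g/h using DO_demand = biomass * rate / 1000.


Total O2 consumption (mg/h) = 7745 kg * 321 mg/(kg*h) = 2486145 mg/h
Convert to g/h: 2486145 / 1000 = 2486.145 g/h

2486.145 g/h


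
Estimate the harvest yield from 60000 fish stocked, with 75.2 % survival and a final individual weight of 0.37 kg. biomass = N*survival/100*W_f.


Survivors = 60000 * 75.2/100 = 45120 fish
Harvest biomass = survivors * W_f = 45120 * 0.37 = 16694.4 kg

16694.4 kg


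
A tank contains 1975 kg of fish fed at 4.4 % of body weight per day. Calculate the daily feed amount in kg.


Feeding rate fraction = 4.4% / 100 = 0.044
Daily feed = 1975 kg * 0.044 = 86.9 kg/day

86.9 kg/day


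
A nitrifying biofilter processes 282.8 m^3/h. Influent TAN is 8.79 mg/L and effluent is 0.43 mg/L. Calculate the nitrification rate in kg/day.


Concentration drop: TAN_in - TAN_out = 8.79 - 0.43 = 8.36 mg/L
Hourly TAN removed = Q * dTAN = 282.8 m^3/h * 8.36 mg/L = 2364.208 g/h  (m^3/h * mg/L = g/h)
Daily TAN removed = 2364.208 * 24 = 56740.992 g/day
Convert to kg/day: 56740.992 / 1000 = 56.740992 kg/day

56.740992 kg/day


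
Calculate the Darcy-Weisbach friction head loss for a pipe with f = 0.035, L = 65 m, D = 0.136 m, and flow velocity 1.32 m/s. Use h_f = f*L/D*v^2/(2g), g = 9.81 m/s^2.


v^2 = 1.32^2 = 1.7424 m^2/s^2
L/D = 65/0.136 = 477.94118
h_f = f*(L/D)*v^2/(2g) = 0.035 * 477.94118 * 1.7424 / 19.62 = 1.48556 m

1.48556 m


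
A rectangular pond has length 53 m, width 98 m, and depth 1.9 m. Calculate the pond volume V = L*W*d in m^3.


Base area = L * W = 53 * 98 = 5194 m^2
Volume = area * depth = 5194 * 1.9 = 9868.6 m^3

9868.6 m^3


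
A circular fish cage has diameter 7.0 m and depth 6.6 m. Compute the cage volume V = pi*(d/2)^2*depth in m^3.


r = d/2 = 7.0/2 = 3.5 m
Base area = pi*r^2 = pi*3.5^2 = 38.48451 m^2
Volume = 38.48451 * 6.6 = 253.998 m^3

253.998 m^3


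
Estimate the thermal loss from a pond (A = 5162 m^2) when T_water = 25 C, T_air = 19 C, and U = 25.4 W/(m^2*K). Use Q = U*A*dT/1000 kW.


Temperature difference dT = 25 - 19 = 6 K
Heat loss (W) = U * A * dT = 25.4 * 5162 * 6 = 786688.8 W
Convert to kW: 786688.8 / 1000 = 786.6888 kW

786.6888 kW


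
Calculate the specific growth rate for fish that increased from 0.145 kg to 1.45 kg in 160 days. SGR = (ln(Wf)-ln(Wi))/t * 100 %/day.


ln(W_f) = ln(1.45) = 0.37156356
ln(W_i) = ln(0.145) = -1.9310215
ln(W_f) - ln(W_i) = 0.37156356 - -1.9310215 = 2.3025851
SGR = 2.3025851 / 160 * 100 = 1.43912 %/day

1.43912 %/day


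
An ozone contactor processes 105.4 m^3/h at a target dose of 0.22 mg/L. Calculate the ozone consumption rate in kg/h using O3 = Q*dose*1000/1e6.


O3 demand (mg/h) = Q * dose * 1000 = 105.4 * 0.22 * 1000 = 23188 mg/h
Convert mg to kg: 23188 / 1e6 = 0.023188 kg/h

0.023188 kg/h


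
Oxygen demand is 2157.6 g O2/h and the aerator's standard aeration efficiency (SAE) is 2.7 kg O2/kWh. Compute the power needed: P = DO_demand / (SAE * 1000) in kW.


SAE in g O2/kWh = 2.7 * 1000 = 2700 g/kWh
P = DO_demand / SAE_g = 2157.6 / 2700 = 0.799111 kW

0.799111 kW


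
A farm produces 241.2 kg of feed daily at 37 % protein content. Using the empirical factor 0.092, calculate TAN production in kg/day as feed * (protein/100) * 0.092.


Protein in feed = 241.2 * 37/100 = 89.244 kg/day
TAN = protein * 0.092 = 89.244 * 0.092 = 8.210448 kg/day

8.210448 kg/day
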